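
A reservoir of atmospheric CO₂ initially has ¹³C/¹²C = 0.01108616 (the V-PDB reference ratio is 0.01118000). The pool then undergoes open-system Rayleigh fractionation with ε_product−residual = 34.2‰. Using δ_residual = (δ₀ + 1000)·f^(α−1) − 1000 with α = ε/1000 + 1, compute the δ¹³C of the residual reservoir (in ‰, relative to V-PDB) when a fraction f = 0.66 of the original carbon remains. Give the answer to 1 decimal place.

δ₀ = (0.01108616/0.01118000 − 1)×1000 = (0.991606 − 1)×1000 = -8.394‰
α − 1 = ε/1000 = 0.0342
f^(α−1) = 0.66^(0.0342) = 0.985890
δ_res = (-8.394 + 1000) × 0.985890 − 1000 = 977.615 − 1000 = -22.39‰

-22.4‰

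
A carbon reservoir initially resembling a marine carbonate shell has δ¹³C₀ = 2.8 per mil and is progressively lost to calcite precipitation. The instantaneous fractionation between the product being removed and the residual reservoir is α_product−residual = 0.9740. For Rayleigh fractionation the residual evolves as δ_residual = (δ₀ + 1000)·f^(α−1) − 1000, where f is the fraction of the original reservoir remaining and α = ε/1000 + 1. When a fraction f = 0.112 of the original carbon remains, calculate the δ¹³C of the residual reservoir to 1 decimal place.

Rayleigh residual: δ_res = (δ₀ + 1000)·f^(α−1) − 1000
α − 1 = -0.02600
f^(α−1) = 0.112^(-0.02600) = 1.058572
δ_res = (2.8 + 1000) × 1.058572 − 1000 = 1061.536 − 1000 = 61.54 per mil

61.5 per mil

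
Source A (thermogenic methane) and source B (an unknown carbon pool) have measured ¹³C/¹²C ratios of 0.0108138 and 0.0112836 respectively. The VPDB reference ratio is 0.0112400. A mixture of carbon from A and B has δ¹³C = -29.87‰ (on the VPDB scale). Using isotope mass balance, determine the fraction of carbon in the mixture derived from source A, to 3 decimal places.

δ_A = (0.0108138/0.0112400 − 1)×1000 = (0.962082 − 1)×1000 = -37.918‰
δ_B = (0.0112836/0.0112400 − 1)×1000 = (1.003879 − 1)×1000 = 3.879‰
f_A = (δ_mix − δ_B)/(δ_A − δ_B) = (-29.87 − (3.879))/(-37.918 − (3.879))
f_A = -33.749 / -41.797 = 0.8074

0.807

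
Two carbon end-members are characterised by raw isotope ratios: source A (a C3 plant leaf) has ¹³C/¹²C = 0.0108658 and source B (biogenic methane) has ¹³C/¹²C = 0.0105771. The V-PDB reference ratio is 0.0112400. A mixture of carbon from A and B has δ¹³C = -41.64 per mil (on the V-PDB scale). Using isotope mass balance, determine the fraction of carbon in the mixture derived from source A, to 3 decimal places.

0.675

δ_A = (0.0108658/0.0112400 − 1)×1000 = (0.966708 − 1)×1000 = -33.292 per mil
δ_B = (0.0105771/0.0112400 − 1)×1000 = (0.941023 − 1)×1000 = -58.977 per mil
f_A = (δ_mix − δ_B)/(δ_A − δ_B) = (-41.64 − (-58.977))/(-33.292 − (-58.977))
f_A = 17.337 / 25.685 = 0.6750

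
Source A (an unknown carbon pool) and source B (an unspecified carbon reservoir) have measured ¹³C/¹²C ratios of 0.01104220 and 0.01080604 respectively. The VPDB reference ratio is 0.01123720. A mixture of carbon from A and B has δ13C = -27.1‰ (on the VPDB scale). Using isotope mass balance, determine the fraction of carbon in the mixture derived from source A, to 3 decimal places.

δ_A = (0.01104220/0.01123720 − 1)×1000 = (0.982647 − 1)×1000 = -17.353‰
δ_B = (0.01080604/0.01123720 − 1)×1000 = (0.961631 − 1)×1000 = -38.369‰
f_A = (δ_mix − δ_B)/(δ_A − δ_B) = (-27.1 − (-38.369))/(-17.353 − (-38.369))
f_A = 11.269 / 21.016 = 0.5362

0.536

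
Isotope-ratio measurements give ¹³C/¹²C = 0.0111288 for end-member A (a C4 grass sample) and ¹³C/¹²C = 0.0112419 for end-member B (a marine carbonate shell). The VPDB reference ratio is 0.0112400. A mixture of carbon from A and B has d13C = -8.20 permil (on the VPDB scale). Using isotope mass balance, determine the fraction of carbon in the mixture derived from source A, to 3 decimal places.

0.832

δ_A = (0.0111288/0.0112400 − 1)×1000 = (0.990107 − 1)×1000 = -9.893 permil
δ_B = (0.0112419/0.0112400 − 1)×1000 = (1.000169 − 1)×1000 = 0.169 permil
f_A = (δ_mix − δ_B)/(δ_A − δ_B) = (-8.20 − (0.169))/(-9.893 − (0.169))
f_A = -8.369 / -10.062 = 0.8317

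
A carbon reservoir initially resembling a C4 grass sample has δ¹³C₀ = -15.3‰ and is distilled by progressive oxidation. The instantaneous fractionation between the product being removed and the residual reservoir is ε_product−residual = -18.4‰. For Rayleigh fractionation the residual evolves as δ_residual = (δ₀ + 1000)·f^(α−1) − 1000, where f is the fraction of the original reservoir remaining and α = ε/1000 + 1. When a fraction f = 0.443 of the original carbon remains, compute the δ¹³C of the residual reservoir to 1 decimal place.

-0.4‰

Rayleigh residual: δ_res = (δ₀ + 1000)·f^(α−1) − 1000
α = ε/1000 + 1 = 0.98160, so α − 1 = -0.01840
f^(α−1) = 0.443^(-0.01840) = 1.015094
δ_res = (-15.3 + 1000) × 1.015094 − 1000 = 999.563 − 1000 = -0.44‰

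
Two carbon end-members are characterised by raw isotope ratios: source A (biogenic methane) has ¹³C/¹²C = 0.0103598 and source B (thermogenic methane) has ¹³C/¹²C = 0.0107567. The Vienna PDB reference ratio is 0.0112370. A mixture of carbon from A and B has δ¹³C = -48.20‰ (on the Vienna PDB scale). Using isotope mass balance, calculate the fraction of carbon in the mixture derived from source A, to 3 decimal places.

δ_A = (0.0103598/0.0112370 − 1)×1000 = (0.921936 − 1)×1000 = -78.064‰
δ_B = (0.0107567/0.0112370 − 1)×1000 = (0.957257 − 1)×1000 = -42.743‰
f_A = (δ_mix − δ_B)/(δ_A − δ_B) = (-48.20 − (-42.743))/(-78.064 − (-42.743))
f_A = -5.457 / -35.321 = 0.1545

0.155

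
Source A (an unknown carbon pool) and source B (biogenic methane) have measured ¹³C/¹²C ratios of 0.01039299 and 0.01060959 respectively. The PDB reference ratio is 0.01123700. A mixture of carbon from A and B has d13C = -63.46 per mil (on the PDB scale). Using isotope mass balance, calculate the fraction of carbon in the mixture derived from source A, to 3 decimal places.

δ_A = (0.01039299/0.01123700 − 1)×1000 = (0.924890 − 1)×1000 = -75.110 per mil
δ_B = (0.01060959/0.01123700 − 1)×1000 = (0.944166 − 1)×1000 = -55.834 per mil
f_A = (δ_mix − δ_B)/(δ_A − δ_B) = (-63.46 − (-55.834))/(-75.110 − (-55.834))
f_A = -7.626 / -19.276 = 0.3956

0.396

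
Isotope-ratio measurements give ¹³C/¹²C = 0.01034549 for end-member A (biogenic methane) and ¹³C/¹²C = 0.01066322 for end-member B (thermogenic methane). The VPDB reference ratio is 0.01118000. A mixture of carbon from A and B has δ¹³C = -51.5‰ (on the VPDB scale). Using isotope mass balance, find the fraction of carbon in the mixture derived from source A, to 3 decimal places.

δ_A = (0.01034549/0.01118000 − 1)×1000 = (0.925357 − 1)×1000 = -74.643‰
δ_B = (0.01066322/0.01118000 − 1)×1000 = (0.953776 − 1)×1000 = -46.224‰
f_A = (δ_mix − δ_B)/(δ_A − δ_B) = (-51.5 − (-46.224))/(-74.643 − (-46.224))
f_A = -5.276 / -28.419 = 0.1857

0.186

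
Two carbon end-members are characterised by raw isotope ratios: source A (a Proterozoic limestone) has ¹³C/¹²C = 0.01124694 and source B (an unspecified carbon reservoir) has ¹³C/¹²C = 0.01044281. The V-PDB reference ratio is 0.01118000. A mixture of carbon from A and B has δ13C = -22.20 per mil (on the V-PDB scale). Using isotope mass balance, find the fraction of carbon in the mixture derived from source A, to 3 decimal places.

0.608

δ_A = (0.01124694/0.01118000 − 1)×1000 = (1.005987 − 1)×1000 = 5.987 per mil
δ_B = (0.01044281/0.01118000 − 1)×1000 = (0.934062 − 1)×1000 = -65.938 per mil
f_A = (δ_mix − δ_B)/(δ_A − δ_B) = (-22.20 − (-65.938))/(5.987 − (-65.938))
f_A = 43.738 / 71.926 = 0.6081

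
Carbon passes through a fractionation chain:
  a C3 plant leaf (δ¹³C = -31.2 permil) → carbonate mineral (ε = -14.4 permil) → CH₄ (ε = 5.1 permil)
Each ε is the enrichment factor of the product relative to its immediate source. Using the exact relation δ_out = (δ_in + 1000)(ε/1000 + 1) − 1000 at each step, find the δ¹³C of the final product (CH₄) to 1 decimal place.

step 1: δ = (-31.20 + 1000)·(-14.4/1000 + 1) − 1000 = -45.15 permil
step 2: δ = (-45.15 + 1000)·(5.1/1000 + 1) − 1000 = -40.28 permil

-40.3 permil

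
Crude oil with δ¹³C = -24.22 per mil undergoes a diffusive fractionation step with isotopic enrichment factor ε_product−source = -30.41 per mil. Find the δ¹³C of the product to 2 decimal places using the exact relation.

Exactly, δ_product = (δ_source + 1000)·(ε/1000 + 1) − 1000.
δ_product = (-24.22 + 1000) × (-30.41/1000 + 1) − 1000
δ_product = -53.893 per mil

-53.89 per mil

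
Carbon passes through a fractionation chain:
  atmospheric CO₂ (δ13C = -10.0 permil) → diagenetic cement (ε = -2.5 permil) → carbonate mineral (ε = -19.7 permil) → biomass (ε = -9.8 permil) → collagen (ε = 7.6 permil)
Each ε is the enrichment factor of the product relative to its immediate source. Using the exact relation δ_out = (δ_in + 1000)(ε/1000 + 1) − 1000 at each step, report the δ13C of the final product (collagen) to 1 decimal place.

-34.1 permil

step 1: δ = (-10.00 + 1000)·(-2.5/1000 + 1) − 1000 = -12.47 permil
step 2: δ = (-12.47 + 1000)·(-19.7/1000 + 1) − 1000 = -31.93 permil
step 3: δ = (-31.93 + 1000)·(-9.8/1000 + 1) − 1000 = -41.42 permil
step 4: δ = (-41.42 + 1000)·(7.6/1000 + 1) − 1000 = -34.13 permil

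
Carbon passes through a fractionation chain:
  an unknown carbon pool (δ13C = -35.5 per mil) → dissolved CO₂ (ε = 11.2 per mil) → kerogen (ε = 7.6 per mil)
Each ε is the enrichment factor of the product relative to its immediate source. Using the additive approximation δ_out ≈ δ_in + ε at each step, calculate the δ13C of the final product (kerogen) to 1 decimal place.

step 1: δ ≈ -35.5 + (11.2) = -24.3 per mil
step 2: δ ≈ -24.3 + (7.6) = -16.7 per mil

-16.7 per mil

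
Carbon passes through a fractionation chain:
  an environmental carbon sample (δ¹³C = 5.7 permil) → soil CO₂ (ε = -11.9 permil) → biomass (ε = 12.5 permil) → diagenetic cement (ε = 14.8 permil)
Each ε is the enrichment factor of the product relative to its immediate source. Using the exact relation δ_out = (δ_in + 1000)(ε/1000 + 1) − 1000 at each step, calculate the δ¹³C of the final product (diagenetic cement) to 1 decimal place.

step 1: δ = (5.70 + 1000)·(-11.9/1000 + 1) − 1000 = -6.27 permil
step 2: δ = (-6.27 + 1000)·(12.5/1000 + 1) − 1000 = 6.15 permil
step 3: δ = (6.15 + 1000)·(14.8/1000 + 1) − 1000 = 21.04 permil

21.0 permil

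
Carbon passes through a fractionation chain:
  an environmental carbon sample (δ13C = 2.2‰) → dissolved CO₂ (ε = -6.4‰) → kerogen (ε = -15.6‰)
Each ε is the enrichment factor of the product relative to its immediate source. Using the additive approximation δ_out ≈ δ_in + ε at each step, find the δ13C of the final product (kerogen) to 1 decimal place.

-19.8‰

step 1: δ ≈ 2.2 + (-6.4) = -4.2‰
step 2: δ ≈ -4.2 + (-15.6) = -19.8‰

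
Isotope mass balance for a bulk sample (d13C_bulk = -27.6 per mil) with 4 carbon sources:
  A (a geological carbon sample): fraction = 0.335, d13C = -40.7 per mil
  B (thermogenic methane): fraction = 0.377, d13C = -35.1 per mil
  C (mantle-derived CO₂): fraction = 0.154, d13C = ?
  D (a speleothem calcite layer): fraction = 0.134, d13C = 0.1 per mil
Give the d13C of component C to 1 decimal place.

-4.8 per mil

Isotope mass balance: δ_bulk = Σ fᵢ·δᵢ.
-27.6 = 0.335×(-40.7) + 0.377×(-35.1) + 0.154×δ_C + 0.134×(0.1)
0.154·δ_C = -27.6 − (-26.854) = -0.746
δ_C = -0.746 / 0.154 = -4.85 per mil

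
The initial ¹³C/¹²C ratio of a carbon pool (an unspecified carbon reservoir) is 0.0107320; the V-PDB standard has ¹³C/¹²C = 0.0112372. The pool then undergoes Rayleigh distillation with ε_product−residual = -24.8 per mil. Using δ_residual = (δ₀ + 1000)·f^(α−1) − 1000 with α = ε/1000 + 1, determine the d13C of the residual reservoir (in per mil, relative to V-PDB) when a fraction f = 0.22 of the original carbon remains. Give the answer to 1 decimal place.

-8.4 per mil

δ₀ = (0.0107320/0.0112372 − 1)×1000 = (0.955042 − 1)×1000 = -44.958 per mil
α − 1 = ε/1000 = -0.0248
f^(α−1) = 0.22^(-0.0248) = 1.038264
δ_res = (-44.958 + 1000) × 1.038264 − 1000 = 991.586 − 1000 = -8.41 per mil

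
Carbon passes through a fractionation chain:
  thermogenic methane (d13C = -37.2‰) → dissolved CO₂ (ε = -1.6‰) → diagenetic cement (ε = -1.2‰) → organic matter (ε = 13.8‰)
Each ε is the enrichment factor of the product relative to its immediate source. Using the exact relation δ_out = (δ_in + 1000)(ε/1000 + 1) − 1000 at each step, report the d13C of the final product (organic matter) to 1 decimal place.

step 1: δ = (-37.20 + 1000)·(-1.6/1000 + 1) − 1000 = -38.74‰
step 2: δ = (-38.74 + 1000)·(-1.2/1000 + 1) − 1000 = -39.89‰
step 3: δ = (-39.89 + 1000)·(13.8/1000 + 1) − 1000 = -26.64‰

-26.6‰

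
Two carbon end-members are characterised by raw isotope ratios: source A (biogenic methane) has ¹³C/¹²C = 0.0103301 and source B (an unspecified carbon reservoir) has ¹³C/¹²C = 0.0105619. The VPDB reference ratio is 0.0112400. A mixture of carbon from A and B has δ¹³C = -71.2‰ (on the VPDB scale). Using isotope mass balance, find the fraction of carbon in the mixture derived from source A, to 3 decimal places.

δ_A = (0.0103301/0.0112400 − 1)×1000 = (0.919048 − 1)×1000 = -80.952‰
δ_B = (0.0105619/0.0112400 − 1)×1000 = (0.939671 − 1)×1000 = -60.329‰
f_A = (δ_mix − δ_B)/(δ_A − δ_B) = (-71.2 − (-60.329))/(-80.952 − (-60.329))
f_A = -10.871 / -20.623 = 0.5271

0.527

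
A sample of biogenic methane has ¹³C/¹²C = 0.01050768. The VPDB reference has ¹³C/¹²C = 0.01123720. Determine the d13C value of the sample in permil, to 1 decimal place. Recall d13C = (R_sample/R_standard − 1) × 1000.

d13C = (R_sample / R_standard − 1) × 1000
R_sample / R_standard = 0.01050768 / 0.01123720 = 0.935080
d13C = (0.935080 − 1) × 1000 = -64.92 permil

-64.9 permil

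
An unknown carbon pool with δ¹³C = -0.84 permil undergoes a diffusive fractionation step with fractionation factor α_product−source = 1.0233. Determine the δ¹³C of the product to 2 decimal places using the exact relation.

δ_product = (δ_source + 1000)·α − 1000
δ_product = (-0.84 + 1000) × 1.0233 − 1000
δ_product = 1022.440 − 1000 = 22.440 permil

22.44 permil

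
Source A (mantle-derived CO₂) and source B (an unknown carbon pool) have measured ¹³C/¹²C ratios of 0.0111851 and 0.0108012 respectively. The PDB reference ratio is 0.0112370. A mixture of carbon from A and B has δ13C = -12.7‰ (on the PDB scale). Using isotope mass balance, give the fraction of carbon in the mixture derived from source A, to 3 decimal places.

0.763

δ_A = (0.0111851/0.0112370 − 1)×1000 = (0.995381 − 1)×1000 = -4.619‰
δ_B = (0.0108012/0.0112370 − 1)×1000 = (0.961217 − 1)×1000 = -38.783‰
f_A = (δ_mix − δ_B)/(δ_A − δ_B) = (-12.7 − (-38.783))/(-4.619 − (-38.783))
f_A = 26.083 / 34.164 = 0.7635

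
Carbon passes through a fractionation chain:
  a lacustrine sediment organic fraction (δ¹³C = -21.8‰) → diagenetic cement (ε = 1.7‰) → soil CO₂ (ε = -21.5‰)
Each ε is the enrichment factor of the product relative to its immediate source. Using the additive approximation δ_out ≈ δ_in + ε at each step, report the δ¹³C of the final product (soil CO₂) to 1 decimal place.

-41.6‰

step 1: δ ≈ -21.8 + (1.7) = -20.1‰
step 2: δ ≈ -20.1 + (-21.5) = -41.6‰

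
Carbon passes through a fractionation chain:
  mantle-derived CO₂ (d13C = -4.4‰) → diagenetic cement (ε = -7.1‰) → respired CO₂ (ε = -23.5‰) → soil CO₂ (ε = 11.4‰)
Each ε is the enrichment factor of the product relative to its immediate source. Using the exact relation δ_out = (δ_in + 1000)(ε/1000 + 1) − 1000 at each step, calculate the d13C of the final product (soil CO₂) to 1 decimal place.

-23.7‰

step 1: δ = (-4.40 + 1000)·(-7.1/1000 + 1) − 1000 = -11.47‰
step 2: δ = (-11.47 + 1000)·(-23.5/1000 + 1) − 1000 = -34.70‰
step 3: δ = (-34.70 + 1000)·(11.4/1000 + 1) − 1000 = -23.69‰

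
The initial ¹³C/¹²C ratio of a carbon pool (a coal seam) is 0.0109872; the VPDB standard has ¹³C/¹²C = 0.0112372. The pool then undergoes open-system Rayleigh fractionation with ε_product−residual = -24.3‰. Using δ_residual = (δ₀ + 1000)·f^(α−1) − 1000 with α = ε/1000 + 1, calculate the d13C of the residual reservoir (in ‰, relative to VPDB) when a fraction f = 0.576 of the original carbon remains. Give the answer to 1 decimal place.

δ₀ = (0.0109872/0.0112372 − 1)×1000 = (0.977752 − 1)×1000 = -22.248‰
α − 1 = ε/1000 = -0.0243
f^(α−1) = 0.576^(-0.0243) = 1.013495
δ_res = (-22.248 + 1000) × 1.013495 − 1000 = 990.948 − 1000 = -9.05‰

-9.1‰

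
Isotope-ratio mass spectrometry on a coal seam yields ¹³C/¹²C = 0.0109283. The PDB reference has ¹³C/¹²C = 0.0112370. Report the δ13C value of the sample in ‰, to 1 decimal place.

δ13C = (R_sample / R_standard − 1) × 1000
R_sample / R_standard = 0.0109283 / 0.0112370 = 0.972528
δ13C = (0.972528 − 1) × 1000 = -27.47‰

-27.5‰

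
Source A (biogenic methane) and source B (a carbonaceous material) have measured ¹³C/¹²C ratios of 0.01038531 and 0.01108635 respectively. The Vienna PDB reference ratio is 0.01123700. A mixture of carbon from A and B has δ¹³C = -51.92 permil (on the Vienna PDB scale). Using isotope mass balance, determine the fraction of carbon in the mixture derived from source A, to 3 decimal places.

δ_A = (0.01038531/0.01123700 − 1)×1000 = (0.924207 − 1)×1000 = -75.793 permil
δ_B = (0.01108635/0.01123700 − 1)×1000 = (0.986593 − 1)×1000 = -13.407 permil
f_A = (δ_mix − δ_B)/(δ_A − δ_B) = (-51.92 − (-13.407))/(-75.793 − (-13.407))
f_A = -38.513 / -62.387 = 0.6173

0.617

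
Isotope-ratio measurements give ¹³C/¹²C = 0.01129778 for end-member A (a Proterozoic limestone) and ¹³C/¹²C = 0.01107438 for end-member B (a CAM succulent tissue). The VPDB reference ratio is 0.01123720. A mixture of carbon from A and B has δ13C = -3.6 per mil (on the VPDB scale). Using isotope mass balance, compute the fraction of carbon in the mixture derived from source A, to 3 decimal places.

δ_A = (0.01129778/0.01123720 − 1)×1000 = (1.005391 − 1)×1000 = 5.391 per mil
δ_B = (0.01107438/0.01123720 − 1)×1000 = (0.985511 − 1)×1000 = -14.489 per mil
f_A = (δ_mix − δ_B)/(δ_A − δ_B) = (-3.6 − (-14.489))/(5.391 − (-14.489))
f_A = 10.889 / 19.880 = 0.5477

0.548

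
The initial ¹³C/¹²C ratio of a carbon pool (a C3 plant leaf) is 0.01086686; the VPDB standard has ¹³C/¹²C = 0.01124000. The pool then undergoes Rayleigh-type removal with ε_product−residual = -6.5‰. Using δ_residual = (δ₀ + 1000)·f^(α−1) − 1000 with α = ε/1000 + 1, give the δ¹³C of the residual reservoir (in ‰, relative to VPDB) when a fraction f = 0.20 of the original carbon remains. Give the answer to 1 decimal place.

δ₀ = (0.01086686/0.01124000 − 1)×1000 = (0.966802 − 1)×1000 = -33.198‰
α − 1 = ε/1000 = -0.0065
f^(α−1) = 0.20^(-0.0065) = 1.010516
δ_res = (-33.198 + 1000) × 1.010516 − 1000 = 976.970 − 1000 = -23.03‰

-23.0‰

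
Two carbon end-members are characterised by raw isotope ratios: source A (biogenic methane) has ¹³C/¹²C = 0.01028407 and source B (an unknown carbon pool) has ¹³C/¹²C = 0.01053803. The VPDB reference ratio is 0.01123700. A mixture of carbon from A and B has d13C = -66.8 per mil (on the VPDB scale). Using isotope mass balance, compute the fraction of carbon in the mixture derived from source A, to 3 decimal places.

0.203

δ_A = (0.01028407/0.01123700 − 1)×1000 = (0.915197 − 1)×1000 = -84.803 per mil
δ_B = (0.01053803/0.01123700 − 1)×1000 = (0.937797 − 1)×1000 = -62.203 per mil
f_A = (δ_mix − δ_B)/(δ_A − δ_B) = (-66.8 − (-62.203))/(-84.803 − (-62.203))
f_A = -4.597 / -22.600 = 0.2034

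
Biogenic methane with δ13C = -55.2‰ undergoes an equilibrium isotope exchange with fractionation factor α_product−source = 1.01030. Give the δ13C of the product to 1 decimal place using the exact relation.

-45.5‰

δ_product = (δ_source + 1000)·α − 1000
δ_product = (-55.2 + 1000) × 1.01030 − 1000
δ_product = 954.531 − 1000 = -45.47‰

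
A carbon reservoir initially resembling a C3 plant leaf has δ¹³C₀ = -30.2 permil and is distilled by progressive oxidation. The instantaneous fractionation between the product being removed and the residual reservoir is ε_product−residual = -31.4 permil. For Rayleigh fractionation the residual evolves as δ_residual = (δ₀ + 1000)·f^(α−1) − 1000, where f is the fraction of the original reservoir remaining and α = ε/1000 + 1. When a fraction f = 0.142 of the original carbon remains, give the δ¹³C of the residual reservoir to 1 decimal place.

31.1 permil

Rayleigh residual: δ_res = (δ₀ + 1000)·f^(α−1) − 1000
α = ε/1000 + 1 = 0.96860, so α − 1 = -0.03140
f^(α−1) = 0.142^(-0.03140) = 1.063208
δ_res = (-30.2 + 1000) × 1.063208 − 1000 = 1031.099 − 1000 = 31.10 permil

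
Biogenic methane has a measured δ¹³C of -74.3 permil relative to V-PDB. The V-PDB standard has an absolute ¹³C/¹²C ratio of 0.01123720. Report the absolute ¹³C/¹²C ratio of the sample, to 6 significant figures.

R_sample = R_standard × (δ¹³C/1000 + 1)
R_sample = 0.01123720 × (-74.3/1000 + 1) = 0.01123720 × 0.925700
R_sample = 0.0104023

0.0104023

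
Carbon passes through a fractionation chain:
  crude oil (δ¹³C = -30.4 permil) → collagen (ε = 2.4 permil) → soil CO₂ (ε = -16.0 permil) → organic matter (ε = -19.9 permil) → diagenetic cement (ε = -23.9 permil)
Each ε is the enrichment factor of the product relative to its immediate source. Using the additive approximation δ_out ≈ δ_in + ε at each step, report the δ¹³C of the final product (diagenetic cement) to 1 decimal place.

step 1: δ ≈ -30.4 + (2.4) = -28.0 permil
step 2: δ ≈ -28.0 + (-16.0) = -44.0 permil
step 3: δ ≈ -44.0 + (-19.9) = -63.9 permil
step 4: δ ≈ -63.9 + (-23.9) = -87.8 permil

-87.8 permil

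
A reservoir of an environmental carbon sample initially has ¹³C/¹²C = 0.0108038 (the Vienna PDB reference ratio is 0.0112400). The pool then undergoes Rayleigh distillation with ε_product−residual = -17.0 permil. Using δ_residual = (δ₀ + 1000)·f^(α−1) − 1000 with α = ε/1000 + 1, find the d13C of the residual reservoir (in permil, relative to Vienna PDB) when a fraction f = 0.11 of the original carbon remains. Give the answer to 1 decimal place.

δ₀ = (0.0108038/0.0112400 − 1)×1000 = (0.961192 − 1)×1000 = -38.808 permil
α − 1 = ε/1000 = -0.0170
f^(α−1) = 0.11^(-0.0170) = 1.038237
δ_res = (-38.808 + 1000) × 1.038237 − 1000 = 997.945 − 1000 = -2.06 permil

-2.1 permil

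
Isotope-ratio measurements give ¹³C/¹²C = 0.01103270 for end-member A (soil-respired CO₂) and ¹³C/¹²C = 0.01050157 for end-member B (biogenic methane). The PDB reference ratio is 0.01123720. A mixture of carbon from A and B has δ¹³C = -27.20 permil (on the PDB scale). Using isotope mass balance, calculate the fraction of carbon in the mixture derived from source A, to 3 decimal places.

δ_A = (0.01103270/0.01123720 − 1)×1000 = (0.981802 − 1)×1000 = -18.198 permil
δ_B = (0.01050157/0.01123720 − 1)×1000 = (0.934536 − 1)×1000 = -65.464 permil
f_A = (δ_mix − δ_B)/(δ_A − δ_B) = (-27.20 − (-65.464))/(-18.198 − (-65.464))
f_A = 38.264 / 47.265 = 0.8096

0.810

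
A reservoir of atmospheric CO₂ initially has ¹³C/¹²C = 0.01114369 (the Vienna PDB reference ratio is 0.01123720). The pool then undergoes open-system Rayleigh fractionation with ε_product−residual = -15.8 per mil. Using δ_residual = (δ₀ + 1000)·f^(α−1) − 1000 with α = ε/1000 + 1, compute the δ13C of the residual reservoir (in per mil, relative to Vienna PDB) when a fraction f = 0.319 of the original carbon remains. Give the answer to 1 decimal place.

9.7 per mil

δ₀ = (0.01114369/0.01123720 − 1)×1000 = (0.991679 − 1)×1000 = -8.321 per mil
α − 1 = ε/1000 = -0.0158
f^(α−1) = 0.319^(-0.0158) = 1.018216
δ_res = (-8.321 + 1000) × 1.018216 − 1000 = 1009.743 − 1000 = 9.74 per mil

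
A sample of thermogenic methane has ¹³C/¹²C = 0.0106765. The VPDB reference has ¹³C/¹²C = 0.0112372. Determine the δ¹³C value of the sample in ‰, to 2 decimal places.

δ¹³C = (R_sample / R_standard − 1) × 1000
R_sample / R_standard = 0.0106765 / 0.0112372 = 0.950103
δ¹³C = (0.950103 − 1) × 1000 = -49.897‰

-49.90‰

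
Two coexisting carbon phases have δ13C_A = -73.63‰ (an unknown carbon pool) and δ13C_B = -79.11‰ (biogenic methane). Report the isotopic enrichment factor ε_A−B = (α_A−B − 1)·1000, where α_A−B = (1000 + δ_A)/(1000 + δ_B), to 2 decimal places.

5.95‰

α_A−B = (1000 + -73.63) / (1000 + -79.11) = 926.37 / 920.89 = 1.005951
ε_A−B = (1.005951 − 1) × 1000 = 5.951‰
(The approximation ε ≈ δ_A − δ_B would give 5.48‰.)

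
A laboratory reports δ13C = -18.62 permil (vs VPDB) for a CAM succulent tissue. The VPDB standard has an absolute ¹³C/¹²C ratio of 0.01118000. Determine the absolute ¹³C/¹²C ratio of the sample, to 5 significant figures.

0.010972

R_sample = R_standard × (δ13C/1000 + 1)
R_sample = 0.01118000 × (-18.62/1000 + 1) = 0.01118000 × 0.981380
R_sample = 0.0109718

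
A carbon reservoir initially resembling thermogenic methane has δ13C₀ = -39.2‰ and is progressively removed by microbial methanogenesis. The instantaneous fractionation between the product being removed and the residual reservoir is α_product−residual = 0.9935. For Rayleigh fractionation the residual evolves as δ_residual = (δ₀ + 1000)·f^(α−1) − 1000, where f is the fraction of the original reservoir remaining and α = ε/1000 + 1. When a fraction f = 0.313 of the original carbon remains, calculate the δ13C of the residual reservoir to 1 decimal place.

Rayleigh residual: δ_res = (δ₀ + 1000)·f^(α−1) − 1000
α − 1 = -0.00650
f^(α−1) = 0.313^(-0.00650) = 1.007579
δ_res = (-39.2 + 1000) × 1.007579 − 1000 = 968.082 − 1000 = -31.92‰

-31.9‰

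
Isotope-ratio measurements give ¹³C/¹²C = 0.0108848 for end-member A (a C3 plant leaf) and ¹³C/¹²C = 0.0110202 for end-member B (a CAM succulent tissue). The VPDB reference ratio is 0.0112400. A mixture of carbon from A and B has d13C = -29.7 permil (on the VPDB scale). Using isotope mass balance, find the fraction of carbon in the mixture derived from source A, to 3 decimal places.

0.842

δ_A = (0.0108848/0.0112400 − 1)×1000 = (0.968399 − 1)×1000 = -31.601 permil
δ_B = (0.0110202/0.0112400 − 1)×1000 = (0.980445 − 1)×1000 = -19.555 permil
f_A = (δ_mix − δ_B)/(δ_A − δ_B) = (-29.7 − (-19.555))/(-31.601 − (-19.555))
f_A = -10.145 / -12.046 = 0.8422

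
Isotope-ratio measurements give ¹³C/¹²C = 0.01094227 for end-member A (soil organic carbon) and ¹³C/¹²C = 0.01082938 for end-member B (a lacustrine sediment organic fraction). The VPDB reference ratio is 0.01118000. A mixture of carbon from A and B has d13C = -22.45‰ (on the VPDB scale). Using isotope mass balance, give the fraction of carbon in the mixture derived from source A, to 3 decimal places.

δ_A = (0.01094227/0.01118000 − 1)×1000 = (0.978736 − 1)×1000 = -21.264‰
δ_B = (0.01082938/0.01118000 − 1)×1000 = (0.968639 − 1)×1000 = -31.361‰
f_A = (δ_mix − δ_B)/(δ_A − δ_B) = (-22.45 − (-31.361))/(-21.264 − (-31.361))
f_A = 8.911 / 10.097 = 0.8825

0.883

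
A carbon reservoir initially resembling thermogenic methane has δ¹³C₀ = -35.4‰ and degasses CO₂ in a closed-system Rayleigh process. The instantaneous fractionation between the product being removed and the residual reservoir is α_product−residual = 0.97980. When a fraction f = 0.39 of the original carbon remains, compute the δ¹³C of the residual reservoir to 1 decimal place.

-16.9‰

Rayleigh residual: δ_res = (δ₀ + 1000)·f^(α−1) − 1000
α − 1 = -0.02020
f^(α−1) = 0.39^(-0.02020) = 1.019203
δ_res = (-35.4 + 1000) × 1.019203 − 1000 = 983.123 − 1000 = -16.88‰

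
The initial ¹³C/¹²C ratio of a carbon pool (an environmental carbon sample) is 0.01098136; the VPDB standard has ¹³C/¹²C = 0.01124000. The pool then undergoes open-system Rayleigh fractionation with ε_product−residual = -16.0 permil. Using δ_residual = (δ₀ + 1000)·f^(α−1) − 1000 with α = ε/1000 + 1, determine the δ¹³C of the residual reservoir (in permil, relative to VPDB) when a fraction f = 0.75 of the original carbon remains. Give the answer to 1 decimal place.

δ₀ = (0.01098136/0.01124000 − 1)×1000 = (0.976989 − 1)×1000 = -23.011 permil
α − 1 = ε/1000 = -0.0160
f^(α−1) = 0.75^(-0.0160) = 1.004614
δ_res = (-23.011 + 1000) × 1.004614 − 1000 = 981.497 − 1000 = -18.50 permil

-18.5 permil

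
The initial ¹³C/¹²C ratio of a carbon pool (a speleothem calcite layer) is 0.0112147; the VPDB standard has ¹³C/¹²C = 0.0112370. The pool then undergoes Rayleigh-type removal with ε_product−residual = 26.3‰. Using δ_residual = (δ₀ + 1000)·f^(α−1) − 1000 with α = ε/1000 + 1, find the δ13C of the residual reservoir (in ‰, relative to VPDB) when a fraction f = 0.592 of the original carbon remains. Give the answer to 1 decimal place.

-15.7‰

δ₀ = (0.0112147/0.0112370 − 1)×1000 = (0.998015 − 1)×1000 = -1.985‰
α − 1 = ε/1000 = 0.0263
f^(α−1) = 0.592^(0.0263) = 0.986307
δ_res = (-1.985 + 1000) × 0.986307 − 1000 = 984.350 − 1000 = -15.65‰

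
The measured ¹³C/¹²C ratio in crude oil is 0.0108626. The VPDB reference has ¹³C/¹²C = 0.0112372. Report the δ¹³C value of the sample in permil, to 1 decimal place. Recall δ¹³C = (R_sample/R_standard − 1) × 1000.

-33.3 permil

δ¹³C = (R_sample / R_standard − 1) × 1000
R_sample / R_standard = 0.0108626 / 0.0112372 = 0.966664
δ¹³C = (0.966664 − 1) × 1000 = -33.34 permil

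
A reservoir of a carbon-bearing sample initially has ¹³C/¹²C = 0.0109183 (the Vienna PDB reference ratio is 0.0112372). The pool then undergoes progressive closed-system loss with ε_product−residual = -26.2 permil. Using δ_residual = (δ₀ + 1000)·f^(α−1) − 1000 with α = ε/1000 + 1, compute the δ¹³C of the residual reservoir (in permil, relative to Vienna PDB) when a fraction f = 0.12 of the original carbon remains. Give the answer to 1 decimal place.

27.1 permil

δ₀ = (0.0109183/0.0112372 − 1)×1000 = (0.971621 − 1)×1000 = -28.379 permil
α − 1 = ε/1000 = -0.0262
f^(α−1) = 0.12^(-0.0262) = 1.057123
δ_res = (-28.379 + 1000) × 1.057123 − 1000 = 1027.123 − 1000 = 27.12 permil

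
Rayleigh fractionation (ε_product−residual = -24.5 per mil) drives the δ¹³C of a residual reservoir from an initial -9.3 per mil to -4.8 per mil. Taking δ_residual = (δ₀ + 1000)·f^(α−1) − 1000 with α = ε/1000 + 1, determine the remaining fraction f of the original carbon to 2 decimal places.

α − 1 = ε/1000 = -0.0245
(δ_res + 1000)/(δ₀ + 1000) = (-4.8 + 1000)/(-9.3 + 1000) = 995.2/990.7 = 1.004542
f = 1.004542^(1/-0.0245) = exp(ln(1.004542)/-0.0245) = exp(0.00453/-0.0245)
f = exp(-0.1850) = 0.8311

0.83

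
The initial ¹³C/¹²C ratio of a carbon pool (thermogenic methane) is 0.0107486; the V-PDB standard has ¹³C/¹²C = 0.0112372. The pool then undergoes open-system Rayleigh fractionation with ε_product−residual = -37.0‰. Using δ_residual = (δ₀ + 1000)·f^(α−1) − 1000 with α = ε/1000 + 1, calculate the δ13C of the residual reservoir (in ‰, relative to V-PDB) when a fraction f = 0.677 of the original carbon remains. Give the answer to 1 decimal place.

-29.6‰

δ₀ = (0.0107486/0.0112372 − 1)×1000 = (0.956519 − 1)×1000 = -43.481‰
α − 1 = ε/1000 = -0.0370
f^(α−1) = 0.677^(-0.0370) = 1.014538
δ_res = (-43.481 + 1000) × 1.014538 − 1000 = 970.425 − 1000 = -29.57‰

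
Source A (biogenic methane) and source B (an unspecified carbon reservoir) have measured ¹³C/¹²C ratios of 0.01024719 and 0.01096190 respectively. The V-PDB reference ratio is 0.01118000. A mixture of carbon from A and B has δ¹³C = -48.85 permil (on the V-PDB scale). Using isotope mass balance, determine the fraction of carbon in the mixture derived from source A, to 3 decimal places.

0.459

δ_A = (0.01024719/0.01118000 − 1)×1000 = (0.916564 − 1)×1000 = -83.436 permil
δ_B = (0.01096190/0.01118000 − 1)×1000 = (0.980492 − 1)×1000 = -19.508 permil
f_A = (δ_mix − δ_B)/(δ_A − δ_B) = (-48.85 − (-19.508))/(-83.436 − (-19.508))
f_A = -29.342 / -63.928 = 0.4590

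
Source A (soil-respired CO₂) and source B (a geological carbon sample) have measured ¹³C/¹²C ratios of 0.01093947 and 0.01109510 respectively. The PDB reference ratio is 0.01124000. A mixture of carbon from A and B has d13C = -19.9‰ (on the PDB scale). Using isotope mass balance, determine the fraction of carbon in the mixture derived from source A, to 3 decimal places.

δ_A = (0.01093947/0.01124000 − 1)×1000 = (0.973262 − 1)×1000 = -26.738‰
δ_B = (0.01109510/0.01124000 − 1)×1000 = (0.987109 − 1)×1000 = -12.891‰
f_A = (δ_mix − δ_B)/(δ_A − δ_B) = (-19.9 − (-12.891))/(-26.738 − (-12.891))
f_A = -7.009 / -13.846 = 0.5062

0.506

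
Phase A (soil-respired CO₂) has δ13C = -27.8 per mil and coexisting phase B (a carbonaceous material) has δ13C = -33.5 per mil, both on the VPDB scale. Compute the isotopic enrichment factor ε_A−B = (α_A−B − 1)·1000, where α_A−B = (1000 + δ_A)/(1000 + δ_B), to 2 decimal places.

α_A−B = (1000 + -27.8) / (1000 + -33.5) = 972.2 / 966.5 = 1.005898
ε_A−B = (1.005898 − 1) × 1000 = 5.898 per mil
(The approximation ε ≈ δ_A − δ_B would give 5.7 per mil.)

5.90 per mil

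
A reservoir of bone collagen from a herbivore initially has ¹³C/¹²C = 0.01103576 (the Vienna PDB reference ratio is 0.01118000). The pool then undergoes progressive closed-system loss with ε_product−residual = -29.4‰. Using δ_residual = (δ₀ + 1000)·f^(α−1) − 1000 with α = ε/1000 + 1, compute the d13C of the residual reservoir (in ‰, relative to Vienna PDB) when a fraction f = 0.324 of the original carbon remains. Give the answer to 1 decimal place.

δ₀ = (0.01103576/0.01118000 − 1)×1000 = (0.987098 − 1)×1000 = -12.902‰
α − 1 = ε/1000 = -0.0294
f^(α−1) = 0.324^(-0.0294) = 1.033689
δ_res = (-12.902 + 1000) × 1.033689 − 1000 = 1020.353 − 1000 = 20.35‰

20.4‰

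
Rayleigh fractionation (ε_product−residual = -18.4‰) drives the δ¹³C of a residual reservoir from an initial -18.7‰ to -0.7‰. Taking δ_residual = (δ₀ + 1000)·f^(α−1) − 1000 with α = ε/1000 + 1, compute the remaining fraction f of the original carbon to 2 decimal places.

0.37

α − 1 = ε/1000 = -0.0184
(δ_res + 1000)/(δ₀ + 1000) = (-0.7 + 1000)/(-18.7 + 1000) = 999.3/981.3 = 1.018343
f = 1.018343^(1/-0.0184) = exp(ln(1.018343)/-0.0184) = exp(0.01818/-0.0184)
f = exp(-0.9879) = 0.3724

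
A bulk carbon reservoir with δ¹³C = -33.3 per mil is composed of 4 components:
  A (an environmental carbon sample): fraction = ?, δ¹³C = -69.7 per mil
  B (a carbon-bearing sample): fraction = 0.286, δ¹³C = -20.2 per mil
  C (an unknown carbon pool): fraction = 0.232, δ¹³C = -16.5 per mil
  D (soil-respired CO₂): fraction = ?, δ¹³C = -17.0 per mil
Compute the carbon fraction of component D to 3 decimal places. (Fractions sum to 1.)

0.188

Let f_D and f_A be the unknown fractions; fractions sum to 1 so f_D + f_A = 0.482.
Mass balance: Σ fᵢ·δᵢ = δ_bulk ⇒ f_D·(-17.0) + f_A·(-69.7) = -33.3 − (-9.605) = -23.695
Substitute f_A = 0.482 − f_D:
f_D·(-17.0 − -69.7) = -23.695 − 0.482×(-69.7) = 9.901
f_D = 9.901 / 52.7 = 0.1879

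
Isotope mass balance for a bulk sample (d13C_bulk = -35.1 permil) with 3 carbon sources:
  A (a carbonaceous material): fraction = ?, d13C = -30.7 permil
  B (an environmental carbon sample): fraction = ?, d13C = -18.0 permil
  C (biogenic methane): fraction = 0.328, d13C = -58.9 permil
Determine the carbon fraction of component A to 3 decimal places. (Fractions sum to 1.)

0.290

Let f_A and f_B be the unknown fractions; fractions sum to 1 so f_A + f_B = 0.672.
Mass balance: Σ fᵢ·δᵢ = δ_bulk ⇒ f_A·(-30.7) + f_B·(-18.0) = -35.1 − (-19.319) = -15.781
Substitute f_B = 0.672 − f_A:
f_A·(-30.7 − -18.0) = -15.781 − 0.672×(-18.0) = -3.685
f_A = -3.685 / -12.7 = 0.2901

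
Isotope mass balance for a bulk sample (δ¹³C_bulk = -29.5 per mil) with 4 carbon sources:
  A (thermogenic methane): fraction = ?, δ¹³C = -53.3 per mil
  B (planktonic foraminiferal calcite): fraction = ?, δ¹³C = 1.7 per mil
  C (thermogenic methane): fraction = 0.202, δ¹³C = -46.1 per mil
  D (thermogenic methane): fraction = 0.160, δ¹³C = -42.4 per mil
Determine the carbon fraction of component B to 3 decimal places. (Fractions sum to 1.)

0.375

Let f_B and f_A be the unknown fractions; fractions sum to 1 so f_B + f_A = 0.638.
Mass balance: Σ fᵢ·δᵢ = δ_bulk ⇒ f_B·(1.7) + f_A·(-53.3) = -29.5 − (-16.096) = -13.404
Substitute f_A = 0.638 − f_B:
f_B·(1.7 − -53.3) = -13.404 − 0.638×(-53.3) = 20.602
f_B = 20.602 / 55.0 = 0.3746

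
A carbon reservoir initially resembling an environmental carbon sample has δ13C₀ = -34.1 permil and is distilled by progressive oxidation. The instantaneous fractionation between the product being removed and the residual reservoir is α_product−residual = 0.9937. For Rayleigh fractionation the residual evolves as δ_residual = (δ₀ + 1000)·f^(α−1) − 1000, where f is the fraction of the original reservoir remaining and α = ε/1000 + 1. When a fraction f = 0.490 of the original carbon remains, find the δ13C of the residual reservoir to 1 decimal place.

-29.7 permil

Rayleigh residual: δ_res = (δ₀ + 1000)·f^(α−1) − 1000
α − 1 = -0.00630
f^(α−1) = 0.490^(-0.00630) = 1.004504
δ_res = (-34.1 + 1000) × 1.004504 − 1000 = 970.251 − 1000 = -29.75 permil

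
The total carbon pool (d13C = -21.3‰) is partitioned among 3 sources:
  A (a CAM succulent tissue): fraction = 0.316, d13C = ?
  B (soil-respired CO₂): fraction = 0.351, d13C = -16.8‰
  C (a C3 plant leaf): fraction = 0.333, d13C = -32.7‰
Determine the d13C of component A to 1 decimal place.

Isotope mass balance: δ_bulk = Σ fᵢ·δᵢ.
-21.3 = 0.316×δ_A + 0.351×(-16.8) + 0.333×(-32.7)
0.316·δ_A = -21.3 − (-16.786) = -4.514
δ_A = -4.514 / 0.316 = -14.29‰

-14.3‰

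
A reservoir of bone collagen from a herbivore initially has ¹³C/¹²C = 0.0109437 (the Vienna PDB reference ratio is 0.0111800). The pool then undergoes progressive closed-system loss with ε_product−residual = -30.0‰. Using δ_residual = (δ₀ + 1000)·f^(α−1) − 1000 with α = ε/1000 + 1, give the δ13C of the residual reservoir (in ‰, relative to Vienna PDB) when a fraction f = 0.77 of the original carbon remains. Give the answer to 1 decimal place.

δ₀ = (0.0109437/0.0111800 − 1)×1000 = (0.978864 − 1)×1000 = -21.136‰
α − 1 = ε/1000 = -0.0300
f^(α−1) = 0.77^(-0.0300) = 1.007872
δ_res = (-21.136 + 1000) × 1.007872 − 1000 = 986.569 − 1000 = -13.43‰

-13.4‰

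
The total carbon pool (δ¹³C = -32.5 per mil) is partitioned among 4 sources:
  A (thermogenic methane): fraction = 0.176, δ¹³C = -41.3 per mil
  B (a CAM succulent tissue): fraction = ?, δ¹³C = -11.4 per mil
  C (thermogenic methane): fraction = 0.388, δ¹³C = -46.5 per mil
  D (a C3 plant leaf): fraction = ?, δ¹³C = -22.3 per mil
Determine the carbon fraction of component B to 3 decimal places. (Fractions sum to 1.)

0.232

Let f_B and f_D be the unknown fractions; fractions sum to 1 so f_B + f_D = 0.436.
Mass balance: Σ fᵢ·δᵢ = δ_bulk ⇒ f_B·(-11.4) + f_D·(-22.3) = -32.5 − (-25.311) = -7.189
Substitute f_D = 0.436 − f_B:
f_B·(-11.4 − -22.3) = -7.189 − 0.436×(-22.3) = 2.534
f_B = 2.534 / 10.9 = 0.2324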